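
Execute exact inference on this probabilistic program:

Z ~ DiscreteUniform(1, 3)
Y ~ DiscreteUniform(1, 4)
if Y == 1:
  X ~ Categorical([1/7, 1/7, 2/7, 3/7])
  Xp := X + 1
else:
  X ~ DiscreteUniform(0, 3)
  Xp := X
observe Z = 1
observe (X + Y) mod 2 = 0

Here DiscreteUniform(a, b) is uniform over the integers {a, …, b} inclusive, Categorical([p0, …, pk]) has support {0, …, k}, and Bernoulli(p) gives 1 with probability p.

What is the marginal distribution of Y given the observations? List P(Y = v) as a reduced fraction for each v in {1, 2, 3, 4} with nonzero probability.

Enumerate traces; 8 have nonzero weight after conditioning:
  (Z=1, Y=1, X=1) weight 1/84
  (Z=1, Y=1, X=3) weight 1/28
  (Z=1, Y=2, X=0) weight 1/48
  (Z=1, Y=2, X=2) weight 1/48
  (Z=1, Y=3, X=1) weight 1/48
  (Z=1, Y=3, X=3) weight 1/48
  (Z=1, Y=4, X=0) weight 1/48
  (Z=1, Y=4, X=2) weight 1/48
Group by Y:
  weight(Y=1) = 1/21
  weight(Y=2) = 1/24
  weight(Y=3) = 1/24
  weight(Y=4) = 1/24
Total weight = 1/21 + 1/24 + 1/24 + 1/24 = 29/168
P(Y=1 | obs) = 1/21 / 29/168 = 8/29
P(Y=2 | obs) = 1/24 / 29/168 = 7/29
P(Y=3 | obs) = 1/24 / 29/168 = 7/29
P(Y=4 | obs) = 1/24 / 29/168 = 7/29

P(Y=1) = 8/29, P(Y=2) = 7/29, P(Y=3) = 7/29, P(Y=4) = 7/29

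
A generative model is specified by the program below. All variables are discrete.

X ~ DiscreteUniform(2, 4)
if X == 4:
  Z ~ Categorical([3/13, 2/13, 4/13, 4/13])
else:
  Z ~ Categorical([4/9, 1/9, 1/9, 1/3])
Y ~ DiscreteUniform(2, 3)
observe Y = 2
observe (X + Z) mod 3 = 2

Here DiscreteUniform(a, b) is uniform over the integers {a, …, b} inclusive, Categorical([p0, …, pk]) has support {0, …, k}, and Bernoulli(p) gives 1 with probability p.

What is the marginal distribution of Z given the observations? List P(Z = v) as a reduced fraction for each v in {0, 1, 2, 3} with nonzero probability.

Enumerate traces; 4 have nonzero weight after conditioning:
  (X=2, Z=0, Y=2) weight 2/27
  (X=2, Z=3, Y=2) weight 1/18
  (X=3, Z=2, Y=2) weight 1/54
  (X=4, Z=1, Y=2) weight 1/39
Group by Z:
  weight(Z=0) = 2/27
  weight(Z=1) = 1/39
  weight(Z=2) = 1/54
  weight(Z=3) = 1/18
Total weight = 2/27 + 1/39 + 1/54 + 1/18 = 61/351
P(Z=0 | obs) = 2/27 / 61/351 = 26/61
P(Z=1 | obs) = 1/39 / 61/351 = 9/61
P(Z=2 | obs) = 1/54 / 61/351 = 13/122
P(Z=3 | obs) = 1/18 / 61/351 = 39/122

P(Z=0) = 26/61, P(Z=1) = 9/61, P(Z=2) = 13/122, P(Z=3) = 39/122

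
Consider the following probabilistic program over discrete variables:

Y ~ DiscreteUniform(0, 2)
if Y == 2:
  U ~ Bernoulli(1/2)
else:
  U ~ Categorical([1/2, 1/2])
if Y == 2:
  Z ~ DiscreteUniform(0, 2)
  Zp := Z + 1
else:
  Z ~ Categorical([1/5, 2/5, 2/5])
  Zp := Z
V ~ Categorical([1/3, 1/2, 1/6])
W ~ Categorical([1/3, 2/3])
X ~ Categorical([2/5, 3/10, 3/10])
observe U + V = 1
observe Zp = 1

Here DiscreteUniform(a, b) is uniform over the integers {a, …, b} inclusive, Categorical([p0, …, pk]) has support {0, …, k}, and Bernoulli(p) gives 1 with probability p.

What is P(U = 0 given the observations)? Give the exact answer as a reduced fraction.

P(U = 0 | obs) = 3/5

Enumerate traces; 36 have nonzero weight after conditioning:
  (Y=0, U=0, Z=1, V=1, W=0, X=0) weight 1/225
  (Y=0, U=0, Z=1, V=1, W=0, X=1) weight 1/300
  (Y=0, U=0, Z=1, V=1, W=0, X=2) weight 1/300
  (Y=0, U=0, Z=1, V=1, W=1, X=0) weight 2/225
  (Y=0, U=0, Z=1, V=1, W=1, X=1) weight 1/150
  (Y=0, U=0, Z=1, V=1, W=1, X=2) weight 1/150
  (Y=0, U=1, Z=1, V=0, W=0, X=0) weight 2/675
  (Y=0, U=1, Z=1, V=0, W=0, X=1) weight 1/450
  … 28 more
Group by U:
  weight(U=0) = 17/180
  weight(U=1) = 17/270
Total weight = 17/180 + 17/270 = 17/108
P(U=0 | obs) = 17/180 / 17/108 = 3/5
P(U=1 | obs) = 17/270 / 17/108 = 2/5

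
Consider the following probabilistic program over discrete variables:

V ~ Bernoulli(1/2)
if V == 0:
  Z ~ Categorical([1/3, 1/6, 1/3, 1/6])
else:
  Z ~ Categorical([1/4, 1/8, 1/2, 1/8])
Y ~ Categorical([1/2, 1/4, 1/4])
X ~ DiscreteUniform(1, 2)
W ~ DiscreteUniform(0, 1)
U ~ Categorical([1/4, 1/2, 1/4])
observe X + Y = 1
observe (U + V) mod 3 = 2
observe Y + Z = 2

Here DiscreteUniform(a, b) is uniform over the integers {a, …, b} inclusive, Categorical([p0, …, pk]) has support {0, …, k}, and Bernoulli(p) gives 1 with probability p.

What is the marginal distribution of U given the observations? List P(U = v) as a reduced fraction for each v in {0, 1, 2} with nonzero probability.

Enumerate traces; 4 have nonzero weight after conditioning:
  (V=0, Z=2, Y=0, X=1, W=0, U=2) weight 1/192
  (V=0, Z=2, Y=0, X=1, W=1, U=2) weight 1/192
  (V=1, Z=2, Y=0, X=1, W=0, U=1) weight 1/64
  (V=1, Z=2, Y=0, X=1, W=1, U=1) weight 1/64
Group by U:
  weight(U=1) = 1/32
  weight(U=2) = 1/96
Total weight = 1/32 + 1/96 = 1/24
P(U=1 | obs) = 1/32 / 1/24 = 3/4
P(U=2 | obs) = 1/96 / 1/24 = 1/4

P(U=1) = 3/4, P(U=2) = 1/4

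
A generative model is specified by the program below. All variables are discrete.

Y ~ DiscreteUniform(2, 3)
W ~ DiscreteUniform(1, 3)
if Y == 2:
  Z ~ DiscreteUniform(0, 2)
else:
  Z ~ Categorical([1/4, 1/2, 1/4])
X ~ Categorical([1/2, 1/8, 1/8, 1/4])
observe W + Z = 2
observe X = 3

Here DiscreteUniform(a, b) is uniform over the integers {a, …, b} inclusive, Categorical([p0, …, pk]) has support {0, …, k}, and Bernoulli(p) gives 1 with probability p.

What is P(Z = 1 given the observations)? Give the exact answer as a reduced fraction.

Enumerate traces; 4 have nonzero weight after conditioning:
  (Y=2, W=1, Z=1, X=3) weight 1/72
  (Y=2, W=2, Z=0, X=3) weight 1/72
  (Y=3, W=1, Z=1, X=3) weight 1/48
  (Y=3, W=2, Z=0, X=3) weight 1/96
Group by Z:
  weight(Z=0) = 7/288
  weight(Z=1) = 5/144
Total weight = 7/288 + 5/144 = 17/288
P(Z=0 | obs) = 7/288 / 17/288 = 7/17
P(Z=1 | obs) = 5/144 / 17/288 = 10/17

P(Z = 1 | obs) = 10/17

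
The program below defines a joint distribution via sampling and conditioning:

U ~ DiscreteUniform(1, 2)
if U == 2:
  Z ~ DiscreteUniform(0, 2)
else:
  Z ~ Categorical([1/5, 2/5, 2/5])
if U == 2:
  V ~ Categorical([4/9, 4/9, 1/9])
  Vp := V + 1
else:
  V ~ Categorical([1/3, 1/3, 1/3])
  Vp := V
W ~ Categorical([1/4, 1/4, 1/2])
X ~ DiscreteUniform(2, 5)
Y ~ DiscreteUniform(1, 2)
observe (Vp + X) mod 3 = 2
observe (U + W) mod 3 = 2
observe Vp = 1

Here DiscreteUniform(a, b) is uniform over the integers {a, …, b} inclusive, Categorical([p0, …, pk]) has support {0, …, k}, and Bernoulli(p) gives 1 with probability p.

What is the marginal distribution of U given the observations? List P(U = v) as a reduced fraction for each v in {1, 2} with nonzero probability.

Enumerate traces; 12 have nonzero weight after conditioning:
  (U=1, Z=0, V=1, W=1, X=4, Y=1) weight 1/960
  (U=1, Z=0, V=1, W=1, X=4, Y=2) weight 1/960
  (U=1, Z=1, V=1, W=1, X=4, Y=1) weight 1/480
  (U=1, Z=1, V=1, W=1, X=4, Y=2) weight 1/480
  (U=1, Z=2, V=1, W=1, X=4, Y=1) weight 1/480
  (U=1, Z=2, V=1, W=1, X=4, Y=2) weight 1/480
  (U=2, Z=0, V=0, W=0, X=4, Y=1) weight 1/432
  (U=2, Z=0, V=0, W=0, X=4, Y=2) weight 1/432
  … 4 more
Group by U:
  weight(U=1) = 1/96
  weight(U=2) = 1/72
Total weight = 1/96 + 1/72 = 7/288
P(U=1 | obs) = 1/96 / 7/288 = 3/7
P(U=2 | obs) = 1/72 / 7/288 = 4/7

P(U=1) = 3/7, P(U=2) = 4/7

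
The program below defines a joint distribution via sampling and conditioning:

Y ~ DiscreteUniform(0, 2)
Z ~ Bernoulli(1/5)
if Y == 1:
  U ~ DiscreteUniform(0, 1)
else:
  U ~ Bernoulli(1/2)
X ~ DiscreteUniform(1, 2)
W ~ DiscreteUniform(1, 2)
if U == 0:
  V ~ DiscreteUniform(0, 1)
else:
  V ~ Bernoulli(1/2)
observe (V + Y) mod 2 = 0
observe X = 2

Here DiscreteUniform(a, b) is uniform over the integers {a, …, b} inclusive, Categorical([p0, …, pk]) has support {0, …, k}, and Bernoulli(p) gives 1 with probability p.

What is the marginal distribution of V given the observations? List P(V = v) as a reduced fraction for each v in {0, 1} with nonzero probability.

Enumerate traces; 24 have nonzero weight after conditioning:
  (Y=0, Z=0, U=0, X=2, W=1, V=0) weight 1/60
  (Y=0, Z=0, U=0, X=2, W=2, V=0) weight 1/60
  (Y=0, Z=0, U=1, X=2, W=1, V=0) weight 1/60
  (Y=0, Z=0, U=1, X=2, W=2, V=0) weight 1/60
  (Y=0, Z=1, U=0, X=2, W=1, V=0) weight 1/240
  (Y=0, Z=1, U=0, X=2, W=2, V=0) weight 1/240
  (Y=0, Z=1, U=1, X=2, W=1, V=0) weight 1/240
  (Y=0, Z=1, U=1, X=2, W=2, V=0) weight 1/240
  (Y=1, Z=0, U=0, X=2, W=1, V=1) weight 1/60
  … 15 more
Group by V:
  weight(V=0) = 1/6
  weight(V=1) = 1/12
Total weight = 1/6 + 1/12 = 1/4
P(V=0 | obs) = 1/6 / 1/4 = 2/3
P(V=1 | obs) = 1/12 / 1/4 = 1/3

P(V=0) = 2/3, P(V=1) = 1/3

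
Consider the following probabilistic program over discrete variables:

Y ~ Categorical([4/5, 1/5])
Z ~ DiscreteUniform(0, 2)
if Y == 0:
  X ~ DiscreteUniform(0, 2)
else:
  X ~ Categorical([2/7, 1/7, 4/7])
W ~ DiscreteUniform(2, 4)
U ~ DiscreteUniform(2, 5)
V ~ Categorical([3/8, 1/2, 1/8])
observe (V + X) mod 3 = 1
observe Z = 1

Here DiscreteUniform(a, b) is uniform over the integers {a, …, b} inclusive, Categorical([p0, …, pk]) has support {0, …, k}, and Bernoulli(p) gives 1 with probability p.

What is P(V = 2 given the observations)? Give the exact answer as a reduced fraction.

P(V = 2 | obs) = 40/269

Enumerate traces; 72 have nonzero weight after conditioning:
  (Y=0, Z=1, X=0, W=2, U=2, V=1) weight 1/270
  (Y=0, Z=1, X=0, W=2, U=3, V=1) weight 1/270
  (Y=0, Z=1, X=0, W=2, U=4, V=1) weight 1/270
  (Y=0, Z=1, X=0, W=2, U=5, V=1) weight 1/270
  (Y=0, Z=1, X=0, W=3, U=2, V=1) weight 1/270
  (Y=0, Z=1, X=0, W=3, U=3, V=1) weight 1/270
  (Y=0, Z=1, X=0, W=3, U=4, V=1) weight 1/270
  (Y=0, Z=1, X=0, W=3, U=5, V=1) weight 1/270
  (Y=0, Z=1, X=1, W=2, U=2, V=0) weight 1/360
  (Y=0, Z=1, X=2, W=2, U=2, V=2) weight 1/1080
  … 62 more
Group by V:
  weight(V=0) = 31/840
  weight(V=1) = 17/315
  weight(V=2) = 1/63
Total weight = 31/840 + 17/315 + 1/63 = 269/2520
P(V=0 | obs) = 31/840 / 269/2520 = 93/269
P(V=1 | obs) = 17/315 / 269/2520 = 136/269
P(V=2 | obs) = 1/63 / 269/2520 = 40/269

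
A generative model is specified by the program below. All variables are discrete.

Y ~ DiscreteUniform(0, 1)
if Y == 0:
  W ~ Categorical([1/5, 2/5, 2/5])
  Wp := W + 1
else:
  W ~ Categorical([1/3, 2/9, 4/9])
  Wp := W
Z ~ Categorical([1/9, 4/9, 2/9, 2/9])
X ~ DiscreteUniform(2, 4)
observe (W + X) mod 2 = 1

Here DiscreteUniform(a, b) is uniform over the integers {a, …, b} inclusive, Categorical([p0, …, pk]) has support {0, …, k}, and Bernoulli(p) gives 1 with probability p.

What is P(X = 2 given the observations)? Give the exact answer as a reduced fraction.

P(X = 2 | obs) = 14/59

Enumerate traces; 32 have nonzero weight after conditioning:
  (Y=0, W=0, Z=0, X=3) weight 1/270
  (Y=0, W=0, Z=1, X=3) weight 2/135
  (Y=0, W=0, Z=2, X=3) weight 1/135
  (Y=0, W=0, Z=3, X=3) weight 1/135
  (Y=0, W=1, Z=0, X=2) weight 1/135
  (Y=0, W=1, Z=0, X=4) weight 1/135
  (Y=0, W=1, Z=1, X=2) weight 4/135
  (Y=0, W=1, Z=1, X=4) weight 4/135
  … 24 more
Group by X:
  weight(X=2) = 14/135
  weight(X=3) = 31/135
  weight(X=4) = 14/135
Total weight = 14/135 + 31/135 + 14/135 = 59/135
P(X=2 | obs) = 14/135 / 59/135 = 14/59
P(X=3 | obs) = 31/135 / 59/135 = 31/59
P(X=4 | obs) = 14/135 / 59/135 = 14/59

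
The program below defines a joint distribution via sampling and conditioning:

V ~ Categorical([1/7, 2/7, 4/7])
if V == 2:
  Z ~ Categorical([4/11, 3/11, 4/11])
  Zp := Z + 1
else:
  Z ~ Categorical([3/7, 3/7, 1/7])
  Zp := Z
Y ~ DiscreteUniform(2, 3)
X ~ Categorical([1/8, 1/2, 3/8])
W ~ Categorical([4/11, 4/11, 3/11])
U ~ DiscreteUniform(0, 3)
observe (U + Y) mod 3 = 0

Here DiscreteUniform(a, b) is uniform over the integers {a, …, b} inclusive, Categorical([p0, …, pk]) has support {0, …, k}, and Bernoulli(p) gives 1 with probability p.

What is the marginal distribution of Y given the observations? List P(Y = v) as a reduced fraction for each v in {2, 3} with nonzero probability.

Enumerate traces; 243 have nonzero weight after conditioning:
  (V=0, Z=0, Y=2, X=0, W=0, U=1) weight 3/8624
  (V=0, Z=0, Y=2, X=0, W=1, U=1) weight 3/8624
  (V=0, Z=0, Y=2, X=0, W=2, U=1) weight 9/34496
  (V=0, Z=0, Y=2, X=1, W=0, U=1) weight 3/2156
  (V=0, Z=0, Y=2, X=1, W=1, U=1) weight 3/2156
  (V=0, Z=0, Y=2, X=1, W=2, U=1) weight 9/8624
  (V=0, Z=0, Y=2, X=2, W=0, U=1) weight 9/8624
  (V=0, Z=0, Y=2, X=2, W=1, U=1) weight 9/8624
  (V=0, Z=0, Y=3, X=0, W=0, U=0) weight 3/8624
  … 234 more
Group by Y:
  weight(Y=2) = 1/8
  weight(Y=3) = 1/4
Total weight = 1/8 + 1/4 = 3/8
P(Y=2 | obs) = 1/8 / 3/8 = 1/3
P(Y=3 | obs) = 1/4 / 3/8 = 2/3

P(Y=2) = 1/3, P(Y=3) = 2/3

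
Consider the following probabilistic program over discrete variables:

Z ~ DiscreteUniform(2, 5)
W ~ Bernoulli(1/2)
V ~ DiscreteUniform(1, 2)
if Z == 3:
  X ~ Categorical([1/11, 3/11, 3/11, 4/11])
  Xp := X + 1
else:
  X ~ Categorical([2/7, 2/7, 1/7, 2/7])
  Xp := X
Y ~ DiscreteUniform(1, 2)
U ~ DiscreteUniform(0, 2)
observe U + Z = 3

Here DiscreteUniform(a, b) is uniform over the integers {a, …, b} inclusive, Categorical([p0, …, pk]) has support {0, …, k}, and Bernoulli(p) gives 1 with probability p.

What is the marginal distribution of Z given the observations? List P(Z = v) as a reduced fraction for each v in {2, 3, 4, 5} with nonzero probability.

Enumerate traces; 64 have nonzero weight after conditioning:
  (Z=2, W=0, V=1, X=0, Y=1, U=1) weight 1/336
  (Z=2, W=0, V=1, X=0, Y=2, U=1) weight 1/336
  (Z=2, W=0, V=1, X=1, Y=1, U=1) weight 1/336
  (Z=2, W=0, V=1, X=1, Y=2, U=1) weight 1/336
  (Z=2, W=0, V=1, X=2, Y=1, U=1) weight 1/672
  (Z=2, W=0, V=1, X=2, Y=2, U=1) weight 1/672
  (Z=2, W=0, V=1, X=3, Y=1, U=1) weight 1/336
  (Z=2, W=0, V=1, X=3, Y=2, U=1) weight 1/336
  (Z=3, W=0, V=1, X=0, Y=1, U=0) weight 1/1056
  … 55 more
Group by Z:
  weight(Z=2) = 1/12
  weight(Z=3) = 1/12
Total weight = 1/12 + 1/12 = 1/6
P(Z=2 | obs) = 1/12 / 1/6 = 1/2
P(Z=3 | obs) = 1/12 / 1/6 = 1/2

P(Z=2) = 1/2, P(Z=3) = 1/2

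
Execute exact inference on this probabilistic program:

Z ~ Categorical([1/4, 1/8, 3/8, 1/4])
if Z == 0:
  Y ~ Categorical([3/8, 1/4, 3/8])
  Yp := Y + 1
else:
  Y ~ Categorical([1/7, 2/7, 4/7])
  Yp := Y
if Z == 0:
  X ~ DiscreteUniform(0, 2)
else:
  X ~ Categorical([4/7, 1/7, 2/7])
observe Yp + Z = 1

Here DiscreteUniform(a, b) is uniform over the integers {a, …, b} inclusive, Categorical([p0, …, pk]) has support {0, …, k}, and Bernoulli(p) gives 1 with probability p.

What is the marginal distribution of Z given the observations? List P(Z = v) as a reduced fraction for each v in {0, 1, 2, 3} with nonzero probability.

Enumerate traces; 6 have nonzero weight after conditioning:
  (Z=0, Y=0, X=0) weight 1/32
  (Z=0, Y=0, X=1) weight 1/32
  (Z=0, Y=0, X=2) weight 1/32
  (Z=1, Y=0, X=0) weight 1/98
  (Z=1, Y=0, X=1) weight 1/392
  (Z=1, Y=0, X=2) weight 1/196
Group by Z:
  weight(Z=0) = 3/32
  weight(Z=1) = 1/56
Total weight = 3/32 + 1/56 = 25/224
P(Z=0 | obs) = 3/32 / 25/224 = 21/25
P(Z=1 | obs) = 1/56 / 25/224 = 4/25

P(Z=0) = 21/25, P(Z=1) = 4/25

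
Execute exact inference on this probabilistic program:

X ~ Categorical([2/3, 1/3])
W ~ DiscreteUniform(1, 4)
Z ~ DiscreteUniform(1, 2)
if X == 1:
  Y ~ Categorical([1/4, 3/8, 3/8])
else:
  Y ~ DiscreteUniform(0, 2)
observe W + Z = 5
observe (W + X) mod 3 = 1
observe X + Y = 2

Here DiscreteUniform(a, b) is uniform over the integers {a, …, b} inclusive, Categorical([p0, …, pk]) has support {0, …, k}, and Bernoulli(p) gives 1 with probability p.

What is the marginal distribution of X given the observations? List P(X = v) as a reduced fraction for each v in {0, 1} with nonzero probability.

P(X=0) = 16/25, P(X=1) = 9/25

Enumerate traces; 2 have nonzero weight after conditioning:
  (X=0, W=4, Z=1, Y=2) weight 1/36
  (X=1, W=3, Z=2, Y=1) weight 1/64
Group by X:
  weight(X=0) = 1/36
  weight(X=1) = 1/64
Total weight = 1/36 + 1/64 = 25/576
P(X=0 | obs) = 1/36 / 25/576 = 16/25
P(X=1 | obs) = 1/64 / 25/576 = 9/25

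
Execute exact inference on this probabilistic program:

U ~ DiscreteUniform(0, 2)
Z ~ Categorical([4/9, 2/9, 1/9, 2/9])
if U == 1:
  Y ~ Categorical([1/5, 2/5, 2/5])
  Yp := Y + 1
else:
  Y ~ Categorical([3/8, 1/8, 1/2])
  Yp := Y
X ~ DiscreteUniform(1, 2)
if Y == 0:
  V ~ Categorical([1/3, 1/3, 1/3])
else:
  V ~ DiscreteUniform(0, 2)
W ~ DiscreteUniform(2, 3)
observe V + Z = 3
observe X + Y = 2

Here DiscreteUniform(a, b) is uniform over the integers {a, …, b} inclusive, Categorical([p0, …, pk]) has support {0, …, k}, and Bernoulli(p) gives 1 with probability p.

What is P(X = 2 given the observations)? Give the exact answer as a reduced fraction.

Enumerate traces; 36 have nonzero weight after conditioning:
  (U=0, Z=1, Y=0, X=2, V=2, W=2) weight 1/432
  (U=0, Z=1, Y=0, X=2, V=2, W=3) weight 1/432
  (U=0, Z=1, Y=1, X=1, V=2, W=2) weight 1/1296
  (U=0, Z=1, Y=1, X=1, V=2, W=3) weight 1/1296
  (U=0, Z=2, Y=0, X=2, V=1, W=2) weight 1/864
  (U=0, Z=2, Y=0, X=2, V=1, W=3) weight 1/864
  (U=0, Z=2, Y=1, X=1, V=1, W=2) weight 1/2592
  (U=0, Z=2, Y=1, X=1, V=1, W=3) weight 1/2592
  … 28 more
Group by X:
  weight(X=1) = 13/648
  weight(X=2) = 19/648
Total weight = 13/648 + 19/648 = 4/81
P(X=1 | obs) = 13/648 / 4/81 = 13/32
P(X=2 | obs) = 19/648 / 4/81 = 19/32

P(X = 2 | obs) = 19/32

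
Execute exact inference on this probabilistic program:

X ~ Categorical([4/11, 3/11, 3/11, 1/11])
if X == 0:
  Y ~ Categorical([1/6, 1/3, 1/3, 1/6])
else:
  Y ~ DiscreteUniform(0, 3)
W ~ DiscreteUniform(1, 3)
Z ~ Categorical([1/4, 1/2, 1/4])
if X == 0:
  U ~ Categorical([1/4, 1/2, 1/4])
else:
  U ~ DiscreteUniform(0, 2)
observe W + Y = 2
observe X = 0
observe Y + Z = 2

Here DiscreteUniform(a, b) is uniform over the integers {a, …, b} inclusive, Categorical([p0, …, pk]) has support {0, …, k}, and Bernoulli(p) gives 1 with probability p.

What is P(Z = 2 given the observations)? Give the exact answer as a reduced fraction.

P(Z = 2 | obs) = 1/5

Enumerate traces; 6 have nonzero weight after conditioning:
  (X=0, Y=0, W=2, Z=2, U=0) weight 1/792
  (X=0, Y=0, W=2, Z=2, U=1) weight 1/396
  (X=0, Y=0, W=2, Z=2, U=2) weight 1/792
  (X=0, Y=1, W=1, Z=1, U=0) weight 1/198
  (X=0, Y=1, W=1, Z=1, U=1) weight 1/99
  (X=0, Y=1, W=1, Z=1, U=2) weight 1/198
Group by Z:
  weight(Z=1) = 2/99
  weight(Z=2) = 1/198
Total weight = 2/99 + 1/198 = 5/198
P(Z=1 | obs) = 2/99 / 5/198 = 4/5
P(Z=2 | obs) = 1/198 / 5/198 = 1/5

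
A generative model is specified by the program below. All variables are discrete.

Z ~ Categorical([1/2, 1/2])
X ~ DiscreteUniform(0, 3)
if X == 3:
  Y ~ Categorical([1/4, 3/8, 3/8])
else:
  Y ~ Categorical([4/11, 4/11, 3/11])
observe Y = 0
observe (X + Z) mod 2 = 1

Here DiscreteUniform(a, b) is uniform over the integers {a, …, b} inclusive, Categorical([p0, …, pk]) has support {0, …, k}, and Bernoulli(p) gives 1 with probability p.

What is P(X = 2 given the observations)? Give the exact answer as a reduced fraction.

Enumerate traces; 4 have nonzero weight after conditioning:
  (Z=0, X=1, Y=0) weight 1/22
  (Z=0, X=3, Y=0) weight 1/32
  (Z=1, X=0, Y=0) weight 1/22
  (Z=1, X=2, Y=0) weight 1/22
Group by X:
  weight(X=0) = 1/22
  weight(X=1) = 1/22
  weight(X=2) = 1/22
  weight(X=3) = 1/32
Total weight = 1/22 + 1/22 + 1/22 + 1/32 = 59/352
P(X=0 | obs) = 1/22 / 59/352 = 16/59
P(X=1 | obs) = 1/22 / 59/352 = 16/59
P(X=2 | obs) = 1/22 / 59/352 = 16/59
P(X=3 | obs) = 1/32 / 59/352 = 11/59

P(X = 2 | obs) = 16/59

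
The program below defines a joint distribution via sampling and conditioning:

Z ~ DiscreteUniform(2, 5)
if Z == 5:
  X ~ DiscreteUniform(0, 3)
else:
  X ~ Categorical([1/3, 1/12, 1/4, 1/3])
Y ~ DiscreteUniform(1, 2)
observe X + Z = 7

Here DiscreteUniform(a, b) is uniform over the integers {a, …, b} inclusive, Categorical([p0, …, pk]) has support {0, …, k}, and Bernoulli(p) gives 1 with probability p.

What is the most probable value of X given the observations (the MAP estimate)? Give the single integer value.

Enumerate traces; 4 have nonzero weight after conditioning:
  (Z=4, X=3, Y=1) weight 1/24
  (Z=4, X=3, Y=2) weight 1/24
  (Z=5, X=2, Y=1) weight 1/32
  (Z=5, X=2, Y=2) weight 1/32
Group by X:
  weight(X=2) = 1/16
  weight(X=3) = 1/12
Total weight = 1/16 + 1/12 = 7/48
P(X=2 | obs) = 1/16 / 7/48 = 3/7
P(X=3 | obs) = 1/12 / 7/48 = 4/7
argmax = 3

argmax_v P(X = v | obs) = 3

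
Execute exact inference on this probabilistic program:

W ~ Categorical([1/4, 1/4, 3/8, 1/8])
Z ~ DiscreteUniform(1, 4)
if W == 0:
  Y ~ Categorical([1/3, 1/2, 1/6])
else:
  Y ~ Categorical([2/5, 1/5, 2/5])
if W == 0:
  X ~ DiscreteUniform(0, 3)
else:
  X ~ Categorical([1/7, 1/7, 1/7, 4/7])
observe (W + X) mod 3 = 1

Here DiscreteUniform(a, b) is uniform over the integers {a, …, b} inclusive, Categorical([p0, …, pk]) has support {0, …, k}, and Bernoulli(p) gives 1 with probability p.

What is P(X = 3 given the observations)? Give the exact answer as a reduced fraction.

Enumerate traces; 60 have nonzero weight after conditioning:
  (W=0, Z=1, Y=0, X=1) weight 1/192
  (W=0, Z=1, Y=1, X=1) weight 1/128
  (W=0, Z=1, Y=2, X=1) weight 1/384
  (W=0, Z=2, Y=0, X=1) weight 1/192
  (W=0, Z=2, Y=1, X=1) weight 1/128
  (W=0, Z=2, Y=2, X=1) weight 1/384
  (W=0, Z=3, Y=0, X=1) weight 1/192
  (W=0, Z=3, Y=1, X=1) weight 1/128
  (W=1, Z=1, Y=0, X=0) weight 1/280
  (W=1, Z=1, Y=0, X=3) weight 1/70
  … 50 more
Group by X:
  weight(X=0) = 1/28
  weight(X=1) = 9/112
  weight(X=2) = 3/56
  weight(X=3) = 1/7
Total weight = 1/28 + 9/112 + 3/56 + 1/7 = 5/16
P(X=0 | obs) = 1/28 / 5/16 = 4/35
P(X=1 | obs) = 9/112 / 5/16 = 9/35
P(X=2 | obs) = 3/56 / 5/16 = 6/35
P(X=3 | obs) = 1/7 / 5/16 = 16/35

P(X = 3 | obs) = 16/35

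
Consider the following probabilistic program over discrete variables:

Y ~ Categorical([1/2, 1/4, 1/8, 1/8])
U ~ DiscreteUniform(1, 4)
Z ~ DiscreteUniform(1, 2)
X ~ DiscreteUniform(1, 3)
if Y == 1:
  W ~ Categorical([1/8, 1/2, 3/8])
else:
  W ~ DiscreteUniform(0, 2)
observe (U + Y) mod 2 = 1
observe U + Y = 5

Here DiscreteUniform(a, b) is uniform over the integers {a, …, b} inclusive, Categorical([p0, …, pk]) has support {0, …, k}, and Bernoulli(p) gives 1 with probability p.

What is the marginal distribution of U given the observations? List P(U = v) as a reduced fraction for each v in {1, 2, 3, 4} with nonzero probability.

P(U=2) = 1/4, P(U=3) = 1/4, P(U=4) = 1/2

Enumerate traces; 54 have nonzero weight after conditioning:
  (Y=1, U=4, Z=1, X=1, W=0) weight 1/768
  (Y=1, U=4, Z=1, X=1, W=1) weight 1/192
  (Y=1, U=4, Z=1, X=1, W=2) weight 1/256
  (Y=1, U=4, Z=1, X=2, W=0) weight 1/768
  (Y=1, U=4, Z=1, X=2, W=1) weight 1/192
  (Y=1, U=4, Z=1, X=2, W=2) weight 1/256
  (Y=1, U=4, Z=1, X=3, W=0) weight 1/768
  (Y=1, U=4, Z=1, X=3, W=1) weight 1/192
  (Y=2, U=3, Z=1, X=1, W=0) weight 1/576
  (Y=3, U=2, Z=1, X=1, W=0) weight 1/576
  … 44 more
Group by U:
  weight(U=2) = 1/32
  weight(U=3) = 1/32
  weight(U=4) = 1/16
Total weight = 1/32 + 1/32 + 1/16 = 1/8
P(U=2 | obs) = 1/32 / 1/8 = 1/4
P(U=3 | obs) = 1/32 / 1/8 = 1/4
P(U=4 | obs) = 1/16 / 1/8 = 1/2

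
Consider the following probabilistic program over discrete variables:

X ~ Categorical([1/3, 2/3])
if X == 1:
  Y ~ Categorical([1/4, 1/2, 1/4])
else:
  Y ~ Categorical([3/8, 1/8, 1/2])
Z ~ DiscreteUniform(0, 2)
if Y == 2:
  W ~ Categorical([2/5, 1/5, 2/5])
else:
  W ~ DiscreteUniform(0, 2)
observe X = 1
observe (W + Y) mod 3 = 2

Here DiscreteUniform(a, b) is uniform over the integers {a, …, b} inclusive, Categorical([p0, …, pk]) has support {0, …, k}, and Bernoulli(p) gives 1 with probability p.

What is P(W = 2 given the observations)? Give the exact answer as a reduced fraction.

Enumerate traces; 9 have nonzero weight after conditioning:
  (X=1, Y=0, Z=0, W=2) weight 1/54
  (X=1, Y=0, Z=1, W=2) weight 1/54
  (X=1, Y=0, Z=2, W=2) weight 1/54
  (X=1, Y=1, Z=0, W=1) weight 1/27
  (X=1, Y=1, Z=1, W=1) weight 1/27
  (X=1, Y=1, Z=2, W=1) weight 1/27
  (X=1, Y=2, Z=0, W=0) weight 1/45
  (X=1, Y=2, Z=1, W=0) weight 1/45
  … 1 more
Group by W:
  weight(W=0) = 1/15
  weight(W=1) = 1/9
  weight(W=2) = 1/18
Total weight = 1/15 + 1/9 + 1/18 = 7/30
P(W=0 | obs) = 1/15 / 7/30 = 2/7
P(W=1 | obs) = 1/9 / 7/30 = 10/21
P(W=2 | obs) = 1/18 / 7/30 = 5/21

P(W = 2 | obs) = 5/21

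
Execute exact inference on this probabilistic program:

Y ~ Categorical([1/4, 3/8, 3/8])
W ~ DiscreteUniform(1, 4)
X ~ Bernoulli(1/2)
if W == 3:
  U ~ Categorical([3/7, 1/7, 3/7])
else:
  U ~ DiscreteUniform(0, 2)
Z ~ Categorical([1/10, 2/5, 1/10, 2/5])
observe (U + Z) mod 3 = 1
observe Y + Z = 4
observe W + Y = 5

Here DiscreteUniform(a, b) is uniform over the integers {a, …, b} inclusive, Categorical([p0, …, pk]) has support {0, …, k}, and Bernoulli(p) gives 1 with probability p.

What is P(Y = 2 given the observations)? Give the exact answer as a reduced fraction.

P(Y = 2 | obs) = 9/37

Enumerate traces; 4 have nonzero weight after conditioning:
  (Y=1, W=4, X=0, U=1, Z=3) weight 1/160
  (Y=1, W=4, X=1, U=1, Z=3) weight 1/160
  (Y=2, W=3, X=0, U=2, Z=2) weight 9/4480
  (Y=2, W=3, X=1, U=2, Z=2) weight 9/4480
Group by Y:
  weight(Y=1) = 1/80
  weight(Y=2) = 9/2240
Total weight = 1/80 + 9/2240 = 37/2240
P(Y=1 | obs) = 1/80 / 37/2240 = 28/37
P(Y=2 | obs) = 9/2240 / 37/2240 = 9/37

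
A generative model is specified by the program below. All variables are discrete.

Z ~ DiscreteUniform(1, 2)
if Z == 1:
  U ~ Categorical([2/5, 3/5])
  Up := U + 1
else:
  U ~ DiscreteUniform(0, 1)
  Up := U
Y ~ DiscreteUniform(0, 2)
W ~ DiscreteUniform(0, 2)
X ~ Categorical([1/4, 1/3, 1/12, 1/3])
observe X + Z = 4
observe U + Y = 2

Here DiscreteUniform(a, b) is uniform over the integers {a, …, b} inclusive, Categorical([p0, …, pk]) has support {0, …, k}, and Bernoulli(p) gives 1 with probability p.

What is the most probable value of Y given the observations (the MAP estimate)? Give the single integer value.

Enumerate traces; 12 have nonzero weight after conditioning:
  (Z=1, U=0, Y=2, W=0, X=3) weight 1/135
  (Z=1, U=0, Y=2, W=1, X=3) weight 1/135
  (Z=1, U=0, Y=2, W=2, X=3) weight 1/135
  (Z=1, U=1, Y=1, W=0, X=3) weight 1/90
  (Z=1, U=1, Y=1, W=1, X=3) weight 1/90
  (Z=1, U=1, Y=1, W=2, X=3) weight 1/90
  (Z=2, U=0, Y=2, W=0, X=2) weight 1/432
  (Z=2, U=0, Y=2, W=1, X=2) weight 1/432
  … 4 more
Group by Y:
  weight(Y=1) = 29/720
  weight(Y=2) = 7/240
Total weight = 29/720 + 7/240 = 5/72
P(Y=1 | obs) = 29/720 / 5/72 = 29/50
P(Y=2 | obs) = 7/240 / 5/72 = 21/50
argmax = 1

argmax_v P(Y = v | obs) = 1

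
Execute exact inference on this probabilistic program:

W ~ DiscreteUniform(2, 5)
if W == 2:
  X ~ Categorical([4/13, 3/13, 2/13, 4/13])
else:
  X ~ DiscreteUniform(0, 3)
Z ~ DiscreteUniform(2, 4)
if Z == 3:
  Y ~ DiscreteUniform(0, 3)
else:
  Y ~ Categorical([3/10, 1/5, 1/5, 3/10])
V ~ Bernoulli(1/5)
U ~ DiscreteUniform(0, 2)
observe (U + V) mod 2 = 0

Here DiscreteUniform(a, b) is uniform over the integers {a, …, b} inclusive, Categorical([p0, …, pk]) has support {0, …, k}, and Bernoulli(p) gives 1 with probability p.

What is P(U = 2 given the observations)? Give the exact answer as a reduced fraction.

Enumerate traces; 576 have nonzero weight after conditioning:
  (W=2, X=0, Z=2, Y=0, V=0, U=0) weight 2/975
  (W=2, X=0, Z=2, Y=0, V=0, U=2) weight 2/975
  (W=2, X=0, Z=2, Y=0, V=1, U=1) weight 1/1950
  (W=2, X=0, Z=2, Y=1, V=0, U=0) weight 4/2925
  (W=2, X=0, Z=2, Y=1, V=0, U=2) weight 4/2925
  (W=2, X=0, Z=2, Y=1, V=1, U=1) weight 1/2925
  (W=2, X=0, Z=2, Y=2, V=0, U=0) weight 4/2925
  (W=2, X=0, Z=2, Y=2, V=0, U=2) weight 4/2925
  … 568 more
Group by U:
  weight(U=0) = 4/15
  weight(U=1) = 1/15
  weight(U=2) = 4/15
Total weight = 4/15 + 1/15 + 4/15 = 3/5
P(U=0 | obs) = 4/15 / 3/5 = 4/9
P(U=1 | obs) = 1/15 / 3/5 = 1/9
P(U=2 | obs) = 4/15 / 3/5 = 4/9

P(U = 2 | obs) = 4/9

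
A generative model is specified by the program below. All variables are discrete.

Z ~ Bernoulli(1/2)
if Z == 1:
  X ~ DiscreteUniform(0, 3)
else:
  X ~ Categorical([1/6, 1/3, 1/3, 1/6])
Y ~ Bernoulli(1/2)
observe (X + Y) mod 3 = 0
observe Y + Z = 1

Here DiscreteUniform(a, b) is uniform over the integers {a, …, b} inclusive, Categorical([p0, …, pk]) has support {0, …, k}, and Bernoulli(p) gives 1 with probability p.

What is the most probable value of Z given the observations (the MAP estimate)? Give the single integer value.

argmax_v P(Z = v | obs) = 1

Enumerate traces; 3 have nonzero weight after conditioning:
  (Z=0, X=2, Y=1) weight 1/12
  (Z=1, X=0, Y=0) weight 1/16
  (Z=1, X=3, Y=0) weight 1/16
Group by Z:
  weight(Z=0) = 1/12
  weight(Z=1) = 1/8
Total weight = 1/12 + 1/8 = 5/24
P(Z=0 | obs) = 1/12 / 5/24 = 2/5
P(Z=1 | obs) = 1/8 / 5/24 = 3/5
argmax = 1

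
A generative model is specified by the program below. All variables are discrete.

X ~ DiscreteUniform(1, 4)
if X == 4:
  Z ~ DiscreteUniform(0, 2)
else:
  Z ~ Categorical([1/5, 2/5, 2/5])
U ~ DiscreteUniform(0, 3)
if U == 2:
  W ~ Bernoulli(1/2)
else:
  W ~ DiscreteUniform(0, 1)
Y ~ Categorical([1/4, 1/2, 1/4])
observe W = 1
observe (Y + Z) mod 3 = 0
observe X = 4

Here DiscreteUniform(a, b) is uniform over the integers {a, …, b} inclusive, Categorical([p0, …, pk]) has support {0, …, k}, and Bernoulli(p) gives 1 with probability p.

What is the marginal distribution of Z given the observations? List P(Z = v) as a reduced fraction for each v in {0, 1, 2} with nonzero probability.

Enumerate traces; 12 have nonzero weight after conditioning:
  (X=4, Z=0, U=0, W=1, Y=0) weight 1/384
  (X=4, Z=0, U=1, W=1, Y=0) weight 1/384
  (X=4, Z=0, U=2, W=1, Y=0) weight 1/384
  (X=4, Z=0, U=3, W=1, Y=0) weight 1/384
  (X=4, Z=1, U=0, W=1, Y=2) weight 1/384
  (X=4, Z=1, U=1, W=1, Y=2) weight 1/384
  (X=4, Z=1, U=2, W=1, Y=2) weight 1/384
  (X=4, Z=1, U=3, W=1, Y=2) weight 1/384
  (X=4, Z=2, U=0, W=1, Y=1) weight 1/192
  … 3 more
Group by Z:
  weight(Z=0) = 1/96
  weight(Z=1) = 1/96
  weight(Z=2) = 1/48
Total weight = 1/96 + 1/96 + 1/48 = 1/24
P(Z=0 | obs) = 1/96 / 1/24 = 1/4
P(Z=1 | obs) = 1/96 / 1/24 = 1/4
P(Z=2 | obs) = 1/48 / 1/24 = 1/2

P(Z=0) = 1/4, P(Z=1) = 1/4, P(Z=2) = 1/2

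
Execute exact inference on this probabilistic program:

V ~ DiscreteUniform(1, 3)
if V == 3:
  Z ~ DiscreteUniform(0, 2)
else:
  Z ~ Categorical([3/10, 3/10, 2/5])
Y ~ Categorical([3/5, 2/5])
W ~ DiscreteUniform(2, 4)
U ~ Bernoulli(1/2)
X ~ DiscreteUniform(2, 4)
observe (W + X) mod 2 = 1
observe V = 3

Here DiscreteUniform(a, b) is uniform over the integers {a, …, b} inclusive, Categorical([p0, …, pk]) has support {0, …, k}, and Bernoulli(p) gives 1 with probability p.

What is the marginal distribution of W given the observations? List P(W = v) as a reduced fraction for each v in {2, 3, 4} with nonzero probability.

Enumerate traces; 48 have nonzero weight after conditioning:
  (V=3, Z=0, Y=0, W=2, U=0, X=3) weight 1/270
  (V=3, Z=0, Y=0, W=2, U=1, X=3) weight 1/270
  (V=3, Z=0, Y=0, W=3, U=0, X=2) weight 1/270
  (V=3, Z=0, Y=0, W=3, U=0, X=4) weight 1/270
  (V=3, Z=0, Y=0, W=3, U=1, X=2) weight 1/270
  (V=3, Z=0, Y=0, W=3, U=1, X=4) weight 1/270
  (V=3, Z=0, Y=0, W=4, U=0, X=3) weight 1/270
  (V=3, Z=0, Y=0, W=4, U=1, X=3) weight 1/270
  … 40 more
Group by W:
  weight(W=2) = 1/27
  weight(W=3) = 2/27
  weight(W=4) = 1/27
Total weight = 1/27 + 2/27 + 1/27 = 4/27
P(W=2 | obs) = 1/27 / 4/27 = 1/4
P(W=3 | obs) = 2/27 / 4/27 = 1/2
P(W=4 | obs) = 1/27 / 4/27 = 1/4

P(W=2) = 1/4, P(W=3) = 1/2, P(W=4) = 1/4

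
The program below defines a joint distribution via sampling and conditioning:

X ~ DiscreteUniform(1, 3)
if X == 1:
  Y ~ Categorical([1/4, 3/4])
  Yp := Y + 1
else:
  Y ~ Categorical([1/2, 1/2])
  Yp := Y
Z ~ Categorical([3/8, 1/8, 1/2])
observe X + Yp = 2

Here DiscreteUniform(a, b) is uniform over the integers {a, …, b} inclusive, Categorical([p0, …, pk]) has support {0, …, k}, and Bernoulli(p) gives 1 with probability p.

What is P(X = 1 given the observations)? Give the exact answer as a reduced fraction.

Enumerate traces; 6 have nonzero weight after conditioning:
  (X=1, Y=0, Z=0) weight 1/32
  (X=1, Y=0, Z=1) weight 1/96
  (X=1, Y=0, Z=2) weight 1/24
  (X=2, Y=0, Z=0) weight 1/16
  (X=2, Y=0, Z=1) weight 1/48
  (X=2, Y=0, Z=2) weight 1/12
Group by X:
  weight(X=1) = 1/12
  weight(X=2) = 1/6
Total weight = 1/12 + 1/6 = 1/4
P(X=1 | obs) = 1/12 / 1/4 = 1/3
P(X=2 | obs) = 1/6 / 1/4 = 2/3

P(X = 1 | obs) = 1/3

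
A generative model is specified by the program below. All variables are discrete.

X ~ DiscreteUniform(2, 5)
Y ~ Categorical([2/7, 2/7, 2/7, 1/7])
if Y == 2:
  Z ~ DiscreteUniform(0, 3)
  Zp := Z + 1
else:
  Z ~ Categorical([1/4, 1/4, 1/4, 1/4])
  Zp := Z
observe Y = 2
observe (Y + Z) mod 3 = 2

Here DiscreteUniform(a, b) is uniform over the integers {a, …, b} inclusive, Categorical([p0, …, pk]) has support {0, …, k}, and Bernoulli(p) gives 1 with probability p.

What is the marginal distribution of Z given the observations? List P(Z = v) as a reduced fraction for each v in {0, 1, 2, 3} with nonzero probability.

P(Z=0) = 1/2, P(Z=3) = 1/2

Enumerate traces; 8 have nonzero weight after conditioning:
  (X=2, Y=2, Z=0) weight 1/56
  (X=2, Y=2, Z=3) weight 1/56
  (X=3, Y=2, Z=0) weight 1/56
  (X=3, Y=2, Z=3) weight 1/56
  (X=4, Y=2, Z=0) weight 1/56
  (X=4, Y=2, Z=3) weight 1/56
  (X=5, Y=2, Z=0) weight 1/56
  (X=5, Y=2, Z=3) weight 1/56
Group by Z:
  weight(Z=0) = 1/14
  weight(Z=3) = 1/14
Total weight = 1/14 + 1/14 = 1/7
P(Z=0 | obs) = 1/14 / 1/7 = 1/2
P(Z=3 | obs) = 1/14 / 1/7 = 1/2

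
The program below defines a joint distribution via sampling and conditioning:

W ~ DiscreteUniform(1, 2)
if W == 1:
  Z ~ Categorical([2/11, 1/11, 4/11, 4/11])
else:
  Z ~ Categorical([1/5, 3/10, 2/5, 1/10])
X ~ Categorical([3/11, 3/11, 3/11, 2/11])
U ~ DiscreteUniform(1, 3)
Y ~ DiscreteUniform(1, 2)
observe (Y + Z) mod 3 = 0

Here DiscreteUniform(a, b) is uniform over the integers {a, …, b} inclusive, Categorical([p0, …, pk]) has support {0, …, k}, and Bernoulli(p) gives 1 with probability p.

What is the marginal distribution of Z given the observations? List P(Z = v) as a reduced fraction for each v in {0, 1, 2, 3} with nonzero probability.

P(Z=1) = 43/127, P(Z=2) = 84/127

Enumerate traces; 48 have nonzero weight after conditioning:
  (W=1, Z=1, X=0, U=1, Y=2) weight 1/484
  (W=1, Z=1, X=0, U=2, Y=2) weight 1/484
  (W=1, Z=1, X=0, U=3, Y=2) weight 1/484
  (W=1, Z=1, X=1, U=1, Y=2) weight 1/484
  (W=1, Z=1, X=1, U=2, Y=2) weight 1/484
  (W=1, Z=1, X=1, U=3, Y=2) weight 1/484
  (W=1, Z=1, X=2, U=1, Y=2) weight 1/484
  (W=1, Z=1, X=2, U=2, Y=2) weight 1/484
  (W=1, Z=2, X=0, U=1, Y=1) weight 1/121
  … 39 more
Group by Z:
  weight(Z=1) = 43/440
  weight(Z=2) = 21/110
Total weight = 43/440 + 21/110 = 127/440
P(Z=1 | obs) = 43/440 / 127/440 = 43/127
P(Z=2 | obs) = 21/110 / 127/440 = 84/127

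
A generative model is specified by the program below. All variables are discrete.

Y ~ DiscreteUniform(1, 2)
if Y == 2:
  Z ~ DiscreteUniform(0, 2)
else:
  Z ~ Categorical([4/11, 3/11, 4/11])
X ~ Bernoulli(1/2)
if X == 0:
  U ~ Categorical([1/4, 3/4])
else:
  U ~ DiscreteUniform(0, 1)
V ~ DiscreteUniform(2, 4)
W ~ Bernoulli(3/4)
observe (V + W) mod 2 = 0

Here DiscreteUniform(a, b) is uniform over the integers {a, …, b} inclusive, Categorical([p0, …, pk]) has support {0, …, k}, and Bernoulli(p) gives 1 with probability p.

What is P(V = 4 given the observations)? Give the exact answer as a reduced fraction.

Enumerate traces; 72 have nonzero weight after conditioning:
  (Y=1, Z=0, X=0, U=0, V=2, W=0) weight 1/528
  (Y=1, Z=0, X=0, U=0, V=3, W=1) weight 1/176
  (Y=1, Z=0, X=0, U=0, V=4, W=0) weight 1/528
  (Y=1, Z=0, X=0, U=1, V=2, W=0) weight 1/176
  (Y=1, Z=0, X=0, U=1, V=3, W=1) weight 3/176
  (Y=1, Z=0, X=0, U=1, V=4, W=0) weight 1/176
  (Y=1, Z=0, X=1, U=0, V=2, W=0) weight 1/264
  (Y=1, Z=0, X=1, U=0, V=3, W=1) weight 1/88
  … 64 more
Group by V:
  weight(V=2) = 1/12
  weight(V=3) = 1/4
  weight(V=4) = 1/12
Total weight = 1/12 + 1/4 + 1/12 = 5/12
P(V=2 | obs) = 1/12 / 5/12 = 1/5
P(V=3 | obs) = 1/4 / 5/12 = 3/5
P(V=4 | obs) = 1/12 / 5/12 = 1/5

P(V = 4 | obs) = 1/5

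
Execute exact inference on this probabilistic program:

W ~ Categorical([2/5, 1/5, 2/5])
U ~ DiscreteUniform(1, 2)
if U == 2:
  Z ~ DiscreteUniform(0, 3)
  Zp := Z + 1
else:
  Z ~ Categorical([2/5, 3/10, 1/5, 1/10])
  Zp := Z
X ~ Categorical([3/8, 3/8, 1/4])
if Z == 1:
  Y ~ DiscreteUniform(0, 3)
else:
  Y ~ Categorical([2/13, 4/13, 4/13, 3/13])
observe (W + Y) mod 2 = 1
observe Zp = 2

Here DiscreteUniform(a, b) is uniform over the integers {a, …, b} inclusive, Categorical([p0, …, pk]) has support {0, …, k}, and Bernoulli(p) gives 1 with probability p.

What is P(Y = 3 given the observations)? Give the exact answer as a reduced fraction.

P(Y = 3 | obs) = 226/597

Enumerate traces; 36 have nonzero weight after conditioning:
  (W=0, U=1, Z=2, X=0, Y=1) weight 3/650
  (W=0, U=1, Z=2, X=0, Y=3) weight 9/2600
  (W=0, U=1, Z=2, X=1, Y=1) weight 3/650
  (W=0, U=1, Z=2, X=1, Y=3) weight 9/2600
  (W=0, U=1, Z=2, X=2, Y=1) weight 1/325
  (W=0, U=1, Z=2, X=2, Y=3) weight 3/1300
  (W=0, U=2, Z=1, X=0, Y=1) weight 3/640
  (W=0, U=2, Z=1, X=0, Y=3) weight 3/640
  (W=1, U=1, Z=2, X=0, Y=0) weight 3/2600
  (W=1, U=1, Z=2, X=0, Y=2) weight 3/1300
  … 26 more
Group by Y:
  weight(Y=0) = 97/10400
  weight(Y=1) = 129/2600
  weight(Y=2) = 129/10400
  weight(Y=3) = 113/2600
Total weight = 97/10400 + 129/2600 + 129/10400 + 113/2600 = 597/5200
P(Y=0 | obs) = 97/10400 / 597/5200 = 97/1194
P(Y=1 | obs) = 129/2600 / 597/5200 = 86/199
P(Y=2 | obs) = 129/10400 / 597/5200 = 43/398
P(Y=3 | obs) = 113/2600 / 597/5200 = 226/597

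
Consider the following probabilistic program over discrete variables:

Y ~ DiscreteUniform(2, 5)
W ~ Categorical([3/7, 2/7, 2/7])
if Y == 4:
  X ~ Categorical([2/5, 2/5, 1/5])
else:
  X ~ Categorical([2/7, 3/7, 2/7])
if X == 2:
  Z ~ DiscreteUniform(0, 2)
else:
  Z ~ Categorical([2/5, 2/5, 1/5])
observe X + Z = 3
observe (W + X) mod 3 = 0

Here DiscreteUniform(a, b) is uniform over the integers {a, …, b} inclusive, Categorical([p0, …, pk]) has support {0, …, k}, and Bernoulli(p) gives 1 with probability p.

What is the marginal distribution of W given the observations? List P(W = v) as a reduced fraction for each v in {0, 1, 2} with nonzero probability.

P(W=1) = 185/362, P(W=2) = 177/362

Enumerate traces; 8 have nonzero weight after conditioning:
  (Y=2, W=1, X=2, Z=1) weight 1/147
  (Y=2, W=2, X=1, Z=2) weight 3/490
  (Y=3, W=1, X=2, Z=1) weight 1/147
  (Y=3, W=2, X=1, Z=2) weight 3/490
  (Y=4, W=1, X=2, Z=1) weight 1/210
  (Y=4, W=2, X=1, Z=2) weight 1/175
  (Y=5, W=1, X=2, Z=1) weight 1/147
  (Y=5, W=2, X=1, Z=2) weight 3/490
Group by W:
  weight(W=1) = 37/1470
  weight(W=2) = 59/2450
Total weight = 37/1470 + 59/2450 = 181/3675
P(W=1 | obs) = 37/1470 / 181/3675 = 185/362
P(W=2 | obs) = 59/2450 / 181/3675 = 177/362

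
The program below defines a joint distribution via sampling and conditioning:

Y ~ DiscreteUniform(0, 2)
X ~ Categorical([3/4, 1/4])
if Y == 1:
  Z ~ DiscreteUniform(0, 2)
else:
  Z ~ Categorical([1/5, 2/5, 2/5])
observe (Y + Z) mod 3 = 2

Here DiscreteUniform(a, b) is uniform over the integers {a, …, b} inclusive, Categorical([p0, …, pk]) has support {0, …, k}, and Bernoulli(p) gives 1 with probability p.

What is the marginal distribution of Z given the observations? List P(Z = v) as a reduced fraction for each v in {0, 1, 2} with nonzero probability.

P(Z=0) = 3/14, P(Z=1) = 5/14, P(Z=2) = 3/7

Enumerate traces; 6 have nonzero weight after conditioning:
  (Y=0, X=0, Z=2) weight 1/10
  (Y=0, X=1, Z=2) weight 1/30
  (Y=1, X=0, Z=1) weight 1/12
  (Y=1, X=1, Z=1) weight 1/36
  (Y=2, X=0, Z=0) weight 1/20
  (Y=2, X=1, Z=0) weight 1/60
Group by Z:
  weight(Z=0) = 1/15
  weight(Z=1) = 1/9
  weight(Z=2) = 2/15
Total weight = 1/15 + 1/9 + 2/15 = 14/45
P(Z=0 | obs) = 1/15 / 14/45 = 3/14
P(Z=1 | obs) = 1/9 / 14/45 = 5/14
P(Z=2 | obs) = 2/15 / 14/45 = 3/7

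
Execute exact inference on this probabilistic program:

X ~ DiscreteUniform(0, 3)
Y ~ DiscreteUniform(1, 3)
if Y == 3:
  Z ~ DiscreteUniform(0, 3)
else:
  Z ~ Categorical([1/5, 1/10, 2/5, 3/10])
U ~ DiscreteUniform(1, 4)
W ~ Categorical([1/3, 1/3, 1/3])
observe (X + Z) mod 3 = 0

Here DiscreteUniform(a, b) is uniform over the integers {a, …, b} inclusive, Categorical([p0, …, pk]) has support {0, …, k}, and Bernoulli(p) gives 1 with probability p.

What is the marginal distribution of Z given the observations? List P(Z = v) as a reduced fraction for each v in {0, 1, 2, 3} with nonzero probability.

P(Z=0) = 13/45, P(Z=1) = 1/10, P(Z=2) = 7/30, P(Z=3) = 17/45

Enumerate traces; 216 have nonzero weight after conditioning:
  (X=0, Y=1, Z=0, U=1, W=0) weight 1/720
  (X=0, Y=1, Z=0, U=1, W=1) weight 1/720
  (X=0, Y=1, Z=0, U=1, W=2) weight 1/720
  (X=0, Y=1, Z=0, U=2, W=0) weight 1/720
  (X=0, Y=1, Z=0, U=2, W=1) weight 1/720
  (X=0, Y=1, Z=0, U=2, W=2) weight 1/720
  (X=0, Y=1, Z=0, U=3, W=0) weight 1/720
  (X=0, Y=1, Z=0, U=3, W=1) weight 1/720
  (X=0, Y=1, Z=3, U=1, W=0) weight 1/480
  (X=1, Y=1, Z=2, U=1, W=0) weight 1/360
  … 206 more
Group by Z:
  weight(Z=0) = 13/120
  weight(Z=1) = 3/80
  weight(Z=2) = 7/80
  weight(Z=3) = 17/120
Total weight = 13/120 + 3/80 + 7/80 + 17/120 = 3/8
P(Z=0 | obs) = 13/120 / 3/8 = 13/45
P(Z=1 | obs) = 3/80 / 3/8 = 1/10
P(Z=2 | obs) = 7/80 / 3/8 = 7/30
P(Z=3 | obs) = 17/120 / 3/8 = 17/45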